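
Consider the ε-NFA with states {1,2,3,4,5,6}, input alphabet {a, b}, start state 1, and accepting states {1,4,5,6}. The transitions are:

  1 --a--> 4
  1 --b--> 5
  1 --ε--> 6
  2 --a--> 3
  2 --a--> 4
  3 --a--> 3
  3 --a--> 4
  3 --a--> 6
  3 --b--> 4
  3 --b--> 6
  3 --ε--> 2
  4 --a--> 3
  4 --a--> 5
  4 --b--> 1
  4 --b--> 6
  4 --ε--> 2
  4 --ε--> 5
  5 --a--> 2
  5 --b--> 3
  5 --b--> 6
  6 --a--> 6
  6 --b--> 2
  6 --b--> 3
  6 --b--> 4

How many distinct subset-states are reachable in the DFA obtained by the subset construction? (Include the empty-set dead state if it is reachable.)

Start state of the DFA: {1,6} (ε-closure of the NFA start).
{1,6} --a--> {2,4,5,6}  [new]
{1,6} --b--> {2,3,4,5}  [new]
{2,4,5,6} --a--> {2,3,4,5,6}  [new]
{2,4,5,6} --b--> {1,2,3,4,5,6}  [new]
{2,3,4,5} --a--> {2,3,4,5,6}  [seen]
{2,3,4,5} --b--> {1,2,3,4,5,6}  [seen]
{2,3,4,5,6} --a--> {2,3,4,5,6}  [seen]
{2,3,4,5,6} --b--> {1,2,3,4,5,6}  [seen]
{1,2,3,4,5,6} --a--> {2,3,4,5,6}  [seen]
{1,2,3,4,5,6} --b--> {1,2,3,4,5,6}  [seen]
Reachable DFA states: {1,6}, {2,4,5,6}, {2,3,4,5}, {2,3,4,5,6}, {1,2,3,4,5,6}.

5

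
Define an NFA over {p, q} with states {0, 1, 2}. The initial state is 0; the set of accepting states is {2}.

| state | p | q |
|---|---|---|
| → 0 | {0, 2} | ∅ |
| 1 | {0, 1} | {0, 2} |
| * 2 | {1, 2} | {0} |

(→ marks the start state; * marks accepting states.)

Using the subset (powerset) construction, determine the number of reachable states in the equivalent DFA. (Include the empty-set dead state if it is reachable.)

Start state of the DFA: {0}.
{0} --p--> {0, 2}  [new]
{0} --q--> ∅  [new]
{0, 2} --p--> {0, 1, 2}  [new]
{0, 2} --q--> {0}  [seen]
∅ --p--> ∅  [seen]
∅ --q--> ∅  [seen]
{0, 1, 2} --p--> {0, 1, 2}  [seen]
{0, 1, 2} --q--> {0, 2}  [seen]
Reachable DFA states: {0}, {0, 2}, ∅, {0, 1, 2}.

4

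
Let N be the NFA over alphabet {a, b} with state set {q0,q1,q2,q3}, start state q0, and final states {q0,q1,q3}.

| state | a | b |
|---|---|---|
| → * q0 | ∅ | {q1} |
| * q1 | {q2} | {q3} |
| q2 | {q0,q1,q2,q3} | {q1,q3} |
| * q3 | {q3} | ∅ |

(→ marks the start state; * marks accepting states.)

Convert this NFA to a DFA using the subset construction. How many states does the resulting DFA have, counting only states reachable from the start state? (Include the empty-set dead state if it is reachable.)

Start state of the DFA: {q0}.
{q0} --a--> ∅  [new]
{q0} --b--> {q1}  [new]
∅ --a--> ∅  [seen]
∅ --b--> ∅  [seen]
{q1} --a--> {q2}  [new]
{q1} --b--> {q3}  [new]
{q2} --a--> {q0,q1,q2,q3}  [new]
{q2} --b--> {q1,q3}  [new]
{q3} --a--> {q3}  [seen]
{q3} --b--> ∅  [seen]
{q0,q1,q2,q3} --a--> {q0,q1,q2,q3}  [seen]
{q0,q1,q2,q3} --b--> {q1,q3}  [seen]
{q1,q3} --a--> {q2,q3}  [new]
{q1,q3} --b--> {q3}  [seen]
{q2,q3} --a--> {q0,q1,q2,q3}  [seen]
{q2,q3} --b--> {q1,q3}  [seen]
Reachable DFA states: {q0}, ∅, {q1}, {q2}, {q3}, {q0,q1,q2,q3}, {q1,q3}, {q2,q3}.

8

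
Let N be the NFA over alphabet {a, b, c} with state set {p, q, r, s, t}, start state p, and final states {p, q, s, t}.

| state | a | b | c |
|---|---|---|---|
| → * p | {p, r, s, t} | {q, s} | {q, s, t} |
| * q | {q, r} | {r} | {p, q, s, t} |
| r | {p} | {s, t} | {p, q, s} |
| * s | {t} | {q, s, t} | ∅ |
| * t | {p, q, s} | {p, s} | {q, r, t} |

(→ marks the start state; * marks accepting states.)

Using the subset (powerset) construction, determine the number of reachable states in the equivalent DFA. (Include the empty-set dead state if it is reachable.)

9

Start state of the DFA: {p}.
{p} --a--> {p, r, s, t}  [new]
{p} --b--> {q, s}  [new]
{p} --c--> {q, s, t}  [new]
{p, r, s, t} --a--> {p, q, r, s, t}  [new]
{p, r, s, t} --b--> {p, q, s, t}  [new]
{p, r, s, t} --c--> {p, q, r, s, t}  [seen]
{q, s} --a--> {q, r, t}  [new]
{q, s} --b--> {q, r, s, t}  [new]
{q, s} --c--> {p, q, s, t}  [seen]
{q, s, t} --a--> {p, q, r, s, t}  [seen]
{q, s, t} --b--> {p, q, r, s, t}  [seen]
{q, s, t} --c--> {p, q, r, s, t}  [seen]
{p, q, r, s, t} --a--> {p, q, r, s, t}  [seen]
{p, q, r, s, t} --b--> {p, q, r, s, t}  [seen]
{p, q, r, s, t} --c--> {p, q, r, s, t}  [seen]
{p, q, s, t} --a--> {p, q, r, s, t}  [seen]
{p, q, s, t} --b--> {p, q, r, s, t}  [seen]
{p, q, s, t} --c--> {p, q, r, s, t}  [seen]
{q, r, t} --a--> {p, q, r, s}  [new]
{q, r, t} --b--> {p, r, s, t}  [seen]
{q, r, t} --c--> {p, q, r, s, t}  [seen]
{q, r, s, t} --a--> {p, q, r, s, t}  [seen]
{q, r, s, t} --b--> {p, q, r, s, t}  [seen]
{q, r, s, t} --c--> {p, q, r, s, t}  [seen]
{p, q, r, s} --a--> {p, q, r, s, t}  [seen]
{p, q, r, s} --b--> {q, r, s, t}  [seen]
{p, q, r, s} --c--> {p, q, s, t}  [seen]
Reachable DFA states: {p}, {p, r, s, t}, {q, s}, {q, s, t}, {p, q, r, s, t}, {p, q, s, t}, {q, r, t}, {q, r, s, t}, {p, q, r, s}.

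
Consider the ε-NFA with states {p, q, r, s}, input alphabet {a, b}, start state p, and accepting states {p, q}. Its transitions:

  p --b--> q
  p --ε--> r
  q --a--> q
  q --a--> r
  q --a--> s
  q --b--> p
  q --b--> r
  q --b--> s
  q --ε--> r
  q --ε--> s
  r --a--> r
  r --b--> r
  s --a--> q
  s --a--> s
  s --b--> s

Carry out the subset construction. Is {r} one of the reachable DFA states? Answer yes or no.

Start state of the DFA: {p, r} (ε-closure of the NFA start).
{p, r} --a--> {r}  [new]
{p, r} --b--> {q, r, s}  [new]
{r} --a--> {r}  [seen]
{r} --b--> {r}  [seen]
{q, r, s} --a--> {q, r, s}  [seen]
{q, r, s} --b--> {p, r, s}  [new]
{p, r, s} --a--> {q, r, s}  [seen]
{p, r, s} --b--> {q, r, s}  [seen]
Reachable DFA states: {p, r}, {r}, {q, r, s}, {p, r, s}.
{r} is among them.

yes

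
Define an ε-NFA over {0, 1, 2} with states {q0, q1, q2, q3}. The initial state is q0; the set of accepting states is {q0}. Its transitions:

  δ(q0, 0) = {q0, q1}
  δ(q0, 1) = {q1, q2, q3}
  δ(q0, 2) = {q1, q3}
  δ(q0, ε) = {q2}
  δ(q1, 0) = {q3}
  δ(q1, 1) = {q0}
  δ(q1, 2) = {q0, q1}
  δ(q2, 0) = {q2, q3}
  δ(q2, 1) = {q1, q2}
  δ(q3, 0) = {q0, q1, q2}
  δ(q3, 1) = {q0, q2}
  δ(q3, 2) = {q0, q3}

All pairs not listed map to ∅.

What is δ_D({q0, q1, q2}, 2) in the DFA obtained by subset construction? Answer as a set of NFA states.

δ(q0,2) = {q1, q3}; δ(q1,2) = {q0, q1}; δ(q2,2) = ∅.
Union: {q0, q1, q3}.
ε-closure gives {q0, q1, q2, q3}.

{q0, q1, q2, q3}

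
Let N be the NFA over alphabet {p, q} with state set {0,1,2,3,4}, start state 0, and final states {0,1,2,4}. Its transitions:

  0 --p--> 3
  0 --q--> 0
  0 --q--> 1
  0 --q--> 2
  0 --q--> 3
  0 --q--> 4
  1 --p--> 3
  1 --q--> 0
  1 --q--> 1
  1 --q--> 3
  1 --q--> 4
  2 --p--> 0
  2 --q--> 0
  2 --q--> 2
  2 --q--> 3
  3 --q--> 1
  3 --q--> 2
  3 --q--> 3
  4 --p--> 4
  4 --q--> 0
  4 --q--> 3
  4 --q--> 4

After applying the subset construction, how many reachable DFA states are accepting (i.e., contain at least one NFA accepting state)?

Start state of the DFA: {0}.
{0} --p--> {3}  [new]
{0} --q--> {0,1,2,3,4}  [new]
{3} --p--> ∅  [new]
{3} --q--> {1,2,3}  [new]
{0,1,2,3,4} --p--> {0,3,4}  [new]
{0,1,2,3,4} --q--> {0,1,2,3,4}  [seen]
∅ --p--> ∅  [seen]
∅ --q--> ∅  [seen]
{1,2,3} --p--> {0,3}  [new]
{1,2,3} --q--> {0,1,2,3,4}  [seen]
{0,3,4} --p--> {3,4}  [new]
{0,3,4} --q--> {0,1,2,3,4}  [seen]
{0,3} --p--> {3}  [seen]
{0,3} --q--> {0,1,2,3,4}  [seen]
{3,4} --p--> {4}  [new]
{3,4} --q--> {0,1,2,3,4}  [seen]
{4} --p--> {4}  [seen]
{4} --q--> {0,3,4}  [seen]
Reachable DFA states: {0}, {3}, {0,1,2,3,4}, ∅, {1,2,3}, {0,3,4}, {0,3}, {3,4}, {4}.
Accepting DFA states (contain an NFA accepting state): {0}, {0,1,2,3,4}, {1,2,3}, {0,3,4}, {0,3}, {3,4}, {4}.

7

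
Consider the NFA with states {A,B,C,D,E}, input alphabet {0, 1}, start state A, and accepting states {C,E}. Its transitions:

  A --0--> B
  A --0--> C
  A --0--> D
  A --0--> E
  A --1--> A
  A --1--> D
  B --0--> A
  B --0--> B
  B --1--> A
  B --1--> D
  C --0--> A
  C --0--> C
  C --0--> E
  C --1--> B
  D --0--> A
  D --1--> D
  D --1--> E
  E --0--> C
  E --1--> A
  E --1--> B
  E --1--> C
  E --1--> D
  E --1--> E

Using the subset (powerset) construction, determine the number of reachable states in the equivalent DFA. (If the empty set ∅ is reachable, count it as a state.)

Start state of the DFA: {A}.
{A} --0--> {B,C,D,E}  [new]
{A} --1--> {A,D}  [new]
{B,C,D,E} --0--> {A,B,C,E}  [new]
{B,C,D,E} --1--> {A,B,C,D,E}  [new]
{A,D} --0--> {A,B,C,D,E}  [seen]
{A,D} --1--> {A,D,E}  [new]
{A,B,C,E} --0--> {A,B,C,D,E}  [seen]
{A,B,C,E} --1--> {A,B,C,D,E}  [seen]
{A,B,C,D,E} --0--> {A,B,C,D,E}  [seen]
{A,B,C,D,E} --1--> {A,B,C,D,E}  [seen]
{A,D,E} --0--> {A,B,C,D,E}  [seen]
{A,D,E} --1--> {A,B,C,D,E}  [seen]
Reachable DFA states: {A}, {B,C,D,E}, {A,D}, {A,B,C,E}, {A,B,C,D,E}, {A,D,E}.

6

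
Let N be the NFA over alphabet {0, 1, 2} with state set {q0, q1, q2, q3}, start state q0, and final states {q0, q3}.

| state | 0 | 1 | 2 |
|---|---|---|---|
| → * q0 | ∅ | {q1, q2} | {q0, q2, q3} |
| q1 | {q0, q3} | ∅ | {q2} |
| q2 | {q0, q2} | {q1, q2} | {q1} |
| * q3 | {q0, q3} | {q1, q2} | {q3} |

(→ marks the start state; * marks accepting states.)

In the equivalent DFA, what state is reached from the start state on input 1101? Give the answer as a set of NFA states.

{q1, q2}

Start: {q0}.
δ(q0,1) = {q1, q2}.
Union: {q1, q2}.
After 1: {q1, q2}.
δ(q1,1) = ∅; δ(q2,1) = {q1, q2}.
Union: {q1, q2}.
After 1: {q1, q2}.
δ(q1,0) = {q0, q3}; δ(q2,0) = {q0, q2}.
Union: {q0, q2, q3}.
After 0: {q0, q2, q3}.
δ(q0,1) = {q1, q2}; δ(q2,1) = {q1, q2}; δ(q3,1) = {q1, q2}.
Union: {q1, q2}.
After 1: {q1, q2}.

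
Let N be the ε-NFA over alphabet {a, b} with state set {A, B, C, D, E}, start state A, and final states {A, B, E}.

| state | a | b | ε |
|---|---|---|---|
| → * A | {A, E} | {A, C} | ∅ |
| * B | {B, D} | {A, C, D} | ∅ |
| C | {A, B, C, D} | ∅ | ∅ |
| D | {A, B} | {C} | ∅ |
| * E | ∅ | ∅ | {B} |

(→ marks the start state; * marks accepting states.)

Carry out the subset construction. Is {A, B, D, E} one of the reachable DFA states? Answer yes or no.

Start state of the DFA: {A} (ε-closure of the NFA start).
{A} --a--> {A, B, E}  [new]
{A} --b--> {A, C}  [new]
{A, B, E} --a--> {A, B, D, E}  [new]
{A, B, E} --b--> {A, C, D}  [new]
{A, C} --a--> {A, B, C, D, E}  [new]
{A, C} --b--> {A, C}  [seen]
{A, B, D, E} --a--> {A, B, D, E}  [seen]
{A, B, D, E} --b--> {A, C, D}  [seen]
{A, C, D} --a--> {A, B, C, D, E}  [seen]
{A, C, D} --b--> {A, C}  [seen]
{A, B, C, D, E} --a--> {A, B, C, D, E}  [seen]
{A, B, C, D, E} --b--> {A, C, D}  [seen]
Reachable DFA states: {A}, {A, B, E}, {A, C}, {A, B, D, E}, {A, C, D}, {A, B, C, D, E}.
{A, B, D, E} is among them.

yes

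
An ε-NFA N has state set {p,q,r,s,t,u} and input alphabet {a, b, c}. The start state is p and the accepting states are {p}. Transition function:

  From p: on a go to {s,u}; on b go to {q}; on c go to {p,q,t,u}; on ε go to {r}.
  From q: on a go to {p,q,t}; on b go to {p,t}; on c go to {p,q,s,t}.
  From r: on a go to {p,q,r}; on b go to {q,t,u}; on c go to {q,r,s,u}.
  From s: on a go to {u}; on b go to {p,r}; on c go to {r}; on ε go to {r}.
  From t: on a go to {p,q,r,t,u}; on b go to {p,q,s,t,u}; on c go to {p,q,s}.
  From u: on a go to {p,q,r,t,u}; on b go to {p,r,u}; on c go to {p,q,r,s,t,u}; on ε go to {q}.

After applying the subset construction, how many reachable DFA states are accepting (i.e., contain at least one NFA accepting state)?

Start state of the DFA: {p,r} (ε-closure of the NFA start).
{p,r} --a--> {p,q,r,s,u}  [new]
{p,r} --b--> {q,t,u}  [new]
{p,r} --c--> {p,q,r,s,t,u}  [new]
{p,q,r,s,u} --a--> {p,q,r,s,t,u}  [seen]
{p,q,r,s,u} --b--> {p,q,r,t,u}  [new]
{p,q,r,s,u} --c--> {p,q,r,s,t,u}  [seen]
{q,t,u} --a--> {p,q,r,t,u}  [seen]
{q,t,u} --b--> {p,q,r,s,t,u}  [seen]
{q,t,u} --c--> {p,q,r,s,t,u}  [seen]
{p,q,r,s,t,u} --a--> {p,q,r,s,t,u}  [seen]
{p,q,r,s,t,u} --b--> {p,q,r,s,t,u}  [seen]
{p,q,r,s,t,u} --c--> {p,q,r,s,t,u}  [seen]
{p,q,r,t,u} --a--> {p,q,r,s,t,u}  [seen]
{p,q,r,t,u} --b--> {p,q,r,s,t,u}  [seen]
{p,q,r,t,u} --c--> {p,q,r,s,t,u}  [seen]
Reachable DFA states: {p,r}, {p,q,r,s,u}, {q,t,u}, {p,q,r,s,t,u}, {p,q,r,t,u}.
Accepting DFA states (contain an NFA accepting state): {p,r}, {p,q,r,s,u}, {p,q,r,s,t,u}, {p,q,r,t,u}.

4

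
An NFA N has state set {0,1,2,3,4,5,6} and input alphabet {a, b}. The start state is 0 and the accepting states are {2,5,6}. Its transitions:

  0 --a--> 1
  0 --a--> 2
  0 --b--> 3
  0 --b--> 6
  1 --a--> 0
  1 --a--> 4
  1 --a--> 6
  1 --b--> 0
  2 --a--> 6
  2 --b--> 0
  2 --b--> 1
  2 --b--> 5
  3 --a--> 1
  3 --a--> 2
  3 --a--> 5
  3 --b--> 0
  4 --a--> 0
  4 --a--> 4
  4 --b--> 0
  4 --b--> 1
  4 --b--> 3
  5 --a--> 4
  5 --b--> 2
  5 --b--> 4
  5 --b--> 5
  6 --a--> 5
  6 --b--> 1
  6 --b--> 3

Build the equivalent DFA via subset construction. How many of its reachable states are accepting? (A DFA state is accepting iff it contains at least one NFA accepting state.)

Start state of the DFA: {0}.
{0} --a--> {1,2}  [new]
{0} --b--> {3,6}  [new]
{1,2} --a--> {0,4,6}  [new]
{1,2} --b--> {0,1,5}  [new]
{3,6} --a--> {1,2,5}  [new]
{3,6} --b--> {0,1,3}  [new]
{0,4,6} --a--> {0,1,2,4,5}  [new]
{0,4,6} --b--> {0,1,3,6}  [new]
{0,1,5} --a--> {0,1,2,4,6}  [new]
{0,1,5} --b--> {0,2,3,4,5,6}  [new]
{1,2,5} --a--> {0,4,6}  [seen]
{1,2,5} --b--> {0,1,2,4,5}  [seen]
{0,1,3} --a--> {0,1,2,4,5,6}  [new]
{0,1,3} --b--> {0,3,6}  [new]
{0,1,2,4,5} --a--> {0,1,2,4,6}  [seen]
{0,1,2,4,5} --b--> {0,1,2,3,4,5,6}  [new]
{0,1,3,6} --a--> {0,1,2,4,5,6}  [seen]
{0,1,3,6} --b--> {0,1,3,6}  [seen]
{0,1,2,4,6} --a--> {0,1,2,4,5,6}  [seen]
{0,1,2,4,6} --b--> {0,1,3,5,6}  [new]
{0,2,3,4,5,6} --a--> {0,1,2,4,5,6}  [seen]
{0,2,3,4,5,6} --b--> {0,1,2,3,4,5,6}  [seen]
{0,1,2,4,5,6} --a--> {0,1,2,4,5,6}  [seen]
{0,1,2,4,5,6} --b--> {0,1,2,3,4,5,6}  [seen]
{0,3,6} --a--> {1,2,5}  [seen]
{0,3,6} --b--> {0,1,3,6}  [seen]
{0,1,2,3,4,5,6} --a--> {0,1,2,4,5,6}  [seen]
{0,1,2,3,4,5,6} --b--> {0,1,2,3,4,5,6}  [seen]
{0,1,3,5,6} --a--> {0,1,2,4,5,6}  [seen]
{0,1,3,5,6} --b--> {0,1,2,3,4,5,6}  [seen]
Reachable DFA states: {0}, {1,2}, {3,6}, {0,4,6}, {0,1,5}, {1,2,5}, {0,1,3}, {0,1,2,4,5}, {0,1,3,6}, {0,1,2,4,6}, {0,2,3,4,5,6}, {0,1,2,4,5,6}, {0,3,6}, {0,1,2,3,4,5,6}, {0,1,3,5,6}.
Accepting DFA states (contain an NFA accepting state): {1,2}, {3,6}, {0,4,6}, {0,1,5}, {1,2,5}, {0,1,2,4,5}, {0,1,3,6}, {0,1,2,4,6}, {0,2,3,4,5,6}, {0,1,2,4,5,6}, {0,3,6}, {0,1,2,3,4,5,6}, {0,1,3,5,6}.

13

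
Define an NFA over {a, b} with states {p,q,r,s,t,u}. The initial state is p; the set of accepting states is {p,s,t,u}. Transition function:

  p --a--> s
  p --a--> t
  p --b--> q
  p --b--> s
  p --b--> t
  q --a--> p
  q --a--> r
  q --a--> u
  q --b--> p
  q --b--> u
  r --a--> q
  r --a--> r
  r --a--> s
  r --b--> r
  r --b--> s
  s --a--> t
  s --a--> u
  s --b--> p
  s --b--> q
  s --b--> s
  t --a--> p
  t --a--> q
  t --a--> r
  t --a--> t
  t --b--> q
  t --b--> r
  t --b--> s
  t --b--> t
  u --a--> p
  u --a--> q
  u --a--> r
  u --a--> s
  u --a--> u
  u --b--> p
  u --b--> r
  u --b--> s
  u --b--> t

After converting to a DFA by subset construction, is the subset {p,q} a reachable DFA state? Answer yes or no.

no

Start state of the DFA: {p}.
{p} --a--> {s,t}  [new]
{p} --b--> {q,s,t}  [new]
{s,t} --a--> {p,q,r,t,u}  [new]
{s,t} --b--> {p,q,r,s,t}  [new]
{q,s,t} --a--> {p,q,r,t,u}  [seen]
{q,s,t} --b--> {p,q,r,s,t,u}  [new]
{p,q,r,t,u} --a--> {p,q,r,s,t,u}  [seen]
{p,q,r,t,u} --b--> {p,q,r,s,t,u}  [seen]
{p,q,r,s,t} --a--> {p,q,r,s,t,u}  [seen]
{p,q,r,s,t} --b--> {p,q,r,s,t,u}  [seen]
{p,q,r,s,t,u} --a--> {p,q,r,s,t,u}  [seen]
{p,q,r,s,t,u} --b--> {p,q,r,s,t,u}  [seen]
Reachable DFA states: {p}, {s,t}, {q,s,t}, {p,q,r,t,u}, {p,q,r,s,t}, {p,q,r,s,t,u}.
{p,q} is not among them.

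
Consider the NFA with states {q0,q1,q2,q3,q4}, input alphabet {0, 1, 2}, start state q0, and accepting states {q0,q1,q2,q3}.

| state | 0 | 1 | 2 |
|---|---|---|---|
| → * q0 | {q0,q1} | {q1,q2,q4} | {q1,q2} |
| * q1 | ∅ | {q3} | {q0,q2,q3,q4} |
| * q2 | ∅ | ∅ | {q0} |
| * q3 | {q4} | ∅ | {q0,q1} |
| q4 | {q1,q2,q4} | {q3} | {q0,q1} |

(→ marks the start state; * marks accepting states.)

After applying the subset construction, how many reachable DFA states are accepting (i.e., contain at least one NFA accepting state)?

Start state of the DFA: {q0}.
{q0} --0--> {q0,q1}  [new]
{q0} --1--> {q1,q2,q4}  [new]
{q0} --2--> {q1,q2}  [new]
{q0,q1} --0--> {q0,q1}  [seen]
{q0,q1} --1--> {q1,q2,q3,q4}  [new]
{q0,q1} --2--> {q0,q1,q2,q3,q4}  [new]
{q1,q2,q4} --0--> {q1,q2,q4}  [seen]
{q1,q2,q4} --1--> {q3}  [new]
{q1,q2,q4} --2--> {q0,q1,q2,q3,q4}  [seen]
{q1,q2} --0--> ∅  [new]
{q1,q2} --1--> {q3}  [seen]
{q1,q2} --2--> {q0,q2,q3,q4}  [new]
{q1,q2,q3,q4} --0--> {q1,q2,q4}  [seen]
{q1,q2,q3,q4} --1--> {q3}  [seen]
{q1,q2,q3,q4} --2--> {q0,q1,q2,q3,q4}  [seen]
{q0,q1,q2,q3,q4} --0--> {q0,q1,q2,q4}  [new]
{q0,q1,q2,q3,q4} --1--> {q1,q2,q3,q4}  [seen]
{q0,q1,q2,q3,q4} --2--> {q0,q1,q2,q3,q4}  [seen]
{q3} --0--> {q4}  [new]
{q3} --1--> ∅  [seen]
{q3} --2--> {q0,q1}  [seen]
∅ --0--> ∅  [seen]
∅ --1--> ∅  [seen]
∅ --2--> ∅  [seen]
{q0,q2,q3,q4} --0--> {q0,q1,q2,q4}  [seen]
{q0,q2,q3,q4} --1--> {q1,q2,q3,q4}  [seen]
{q0,q2,q3,q4} --2--> {q0,q1,q2}  [new]
{q0,q1,q2,q4} --0--> {q0,q1,q2,q4}  [seen]
{q0,q1,q2,q4} --1--> {q1,q2,q3,q4}  [seen]
{q0,q1,q2,q4} --2--> {q0,q1,q2,q3,q4}  [seen]
{q4} --0--> {q1,q2,q4}  [seen]
{q4} --1--> {q3}  [seen]
{q4} --2--> {q0,q1}  [seen]
{q0,q1,q2} --0--> {q0,q1}  [seen]
{q0,q1,q2} --1--> {q1,q2,q3,q4}  [seen]
{q0,q1,q2} --2--> {q0,q1,q2,q3,q4}  [seen]
Reachable DFA states: {q0}, {q0,q1}, {q1,q2,q4}, {q1,q2}, {q1,q2,q3,q4}, {q0,q1,q2,q3,q4}, {q3}, ∅, {q0,q2,q3,q4}, {q0,q1,q2,q4}, {q4}, {q0,q1,q2}.
Accepting DFA states (contain an NFA accepting state): {q0}, {q0,q1}, {q1,q2,q4}, {q1,q2}, {q1,q2,q3,q4}, {q0,q1,q2,q3,q4}, {q3}, {q0,q2,q3,q4}, {q0,q1,q2,q4}, {q0,q1,q2}.

10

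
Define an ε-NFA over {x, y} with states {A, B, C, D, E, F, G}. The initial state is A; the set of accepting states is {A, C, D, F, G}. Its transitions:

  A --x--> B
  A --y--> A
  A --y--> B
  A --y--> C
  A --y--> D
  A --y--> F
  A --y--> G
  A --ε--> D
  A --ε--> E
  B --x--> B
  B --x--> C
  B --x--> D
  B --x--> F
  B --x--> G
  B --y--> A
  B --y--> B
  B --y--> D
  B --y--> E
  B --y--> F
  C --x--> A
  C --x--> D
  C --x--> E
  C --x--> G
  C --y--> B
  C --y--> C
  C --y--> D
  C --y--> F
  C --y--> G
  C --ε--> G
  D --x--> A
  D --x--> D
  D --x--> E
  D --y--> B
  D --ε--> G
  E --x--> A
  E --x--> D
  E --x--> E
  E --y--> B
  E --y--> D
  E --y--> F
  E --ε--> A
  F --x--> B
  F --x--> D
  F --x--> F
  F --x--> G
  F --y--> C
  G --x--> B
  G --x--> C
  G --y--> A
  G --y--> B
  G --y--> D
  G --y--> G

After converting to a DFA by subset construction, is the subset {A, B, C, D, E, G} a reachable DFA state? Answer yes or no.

Start state of the DFA: {A, D, E, G} (ε-closure of the NFA start).
{A, D, E, G} --x--> {A, B, C, D, E, G}  [new]
{A, D, E, G} --y--> {A, B, C, D, E, F, G}  [new]
{A, B, C, D, E, G} --x--> {A, B, C, D, E, F, G}  [seen]
{A, B, C, D, E, G} --y--> {A, B, C, D, E, F, G}  [seen]
{A, B, C, D, E, F, G} --x--> {A, B, C, D, E, F, G}  [seen]
{A, B, C, D, E, F, G} --y--> {A, B, C, D, E, F, G}  [seen]
Reachable DFA states: {A, D, E, G}, {A, B, C, D, E, G}, {A, B, C, D, E, F, G}.
{A, B, C, D, E, G} is among them.

yes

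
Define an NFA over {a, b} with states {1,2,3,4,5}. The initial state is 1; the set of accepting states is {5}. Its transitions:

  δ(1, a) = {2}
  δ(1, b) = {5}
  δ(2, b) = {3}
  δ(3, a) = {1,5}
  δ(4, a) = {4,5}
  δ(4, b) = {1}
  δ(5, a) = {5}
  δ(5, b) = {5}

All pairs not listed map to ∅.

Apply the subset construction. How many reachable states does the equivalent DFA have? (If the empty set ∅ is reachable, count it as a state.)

Start state of the DFA: {1}.
{1} --a--> {2}  [new]
{1} --b--> {5}  [new]
{2} --a--> ∅  [new]
{2} --b--> {3}  [new]
{5} --a--> {5}  [seen]
{5} --b--> {5}  [seen]
∅ --a--> ∅  [seen]
∅ --b--> ∅  [seen]
{3} --a--> {1,5}  [new]
{3} --b--> ∅  [seen]
{1,5} --a--> {2,5}  [new]
{1,5} --b--> {5}  [seen]
{2,5} --a--> {5}  [seen]
{2,5} --b--> {3,5}  [new]
{3,5} --a--> {1,5}  [seen]
{3,5} --b--> {5}  [seen]
Reachable DFA states: {1}, {2}, {5}, ∅, {3}, {1,5}, {2,5}, {3,5}.

8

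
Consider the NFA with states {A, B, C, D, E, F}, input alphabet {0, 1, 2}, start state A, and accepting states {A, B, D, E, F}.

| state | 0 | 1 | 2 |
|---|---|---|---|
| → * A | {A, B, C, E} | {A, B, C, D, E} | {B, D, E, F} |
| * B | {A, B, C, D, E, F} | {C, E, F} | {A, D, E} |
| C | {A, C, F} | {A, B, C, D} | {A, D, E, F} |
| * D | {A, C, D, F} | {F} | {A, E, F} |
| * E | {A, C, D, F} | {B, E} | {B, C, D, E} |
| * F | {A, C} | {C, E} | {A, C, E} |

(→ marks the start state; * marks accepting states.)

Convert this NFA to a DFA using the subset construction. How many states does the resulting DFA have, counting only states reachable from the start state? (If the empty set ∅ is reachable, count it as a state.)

6

Start state of the DFA: {A}.
{A} --0--> {A, B, C, E}  [new]
{A} --1--> {A, B, C, D, E}  [new]
{A} --2--> {B, D, E, F}  [new]
{A, B, C, E} --0--> {A, B, C, D, E, F}  [new]
{A, B, C, E} --1--> {A, B, C, D, E, F}  [seen]
{A, B, C, E} --2--> {A, B, C, D, E, F}  [seen]
{A, B, C, D, E} --0--> {A, B, C, D, E, F}  [seen]
{A, B, C, D, E} --1--> {A, B, C, D, E, F}  [seen]
{A, B, C, D, E} --2--> {A, B, C, D, E, F}  [seen]
{B, D, E, F} --0--> {A, B, C, D, E, F}  [seen]
{B, D, E, F} --1--> {B, C, E, F}  [new]
{B, D, E, F} --2--> {A, B, C, D, E, F}  [seen]
{A, B, C, D, E, F} --0--> {A, B, C, D, E, F}  [seen]
{A, B, C, D, E, F} --1--> {A, B, C, D, E, F}  [seen]
{A, B, C, D, E, F} --2--> {A, B, C, D, E, F}  [seen]
{B, C, E, F} --0--> {A, B, C, D, E, F}  [seen]
{B, C, E, F} --1--> {A, B, C, D, E, F}  [seen]
{B, C, E, F} --2--> {A, B, C, D, E, F}  [seen]
Reachable DFA states: {A}, {A, B, C, E}, {A, B, C, D, E}, {B, D, E, F}, {A, B, C, D, E, F}, {B, C, E, F}.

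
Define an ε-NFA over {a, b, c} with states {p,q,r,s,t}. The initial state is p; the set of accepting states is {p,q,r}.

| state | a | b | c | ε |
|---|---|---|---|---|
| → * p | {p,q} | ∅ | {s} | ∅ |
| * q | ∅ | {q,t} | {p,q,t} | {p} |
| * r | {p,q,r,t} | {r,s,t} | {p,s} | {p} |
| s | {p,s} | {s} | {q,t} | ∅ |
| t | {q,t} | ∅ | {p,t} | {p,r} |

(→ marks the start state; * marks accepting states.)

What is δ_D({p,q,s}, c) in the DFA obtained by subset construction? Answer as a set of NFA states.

{p,q,r,s,t}

δ(p,c) = {s}; δ(q,c) = {p,q,t}; δ(s,c) = {q,t}.
Union: {p,q,s,t}.
ε-closure gives {p,q,r,s,t}.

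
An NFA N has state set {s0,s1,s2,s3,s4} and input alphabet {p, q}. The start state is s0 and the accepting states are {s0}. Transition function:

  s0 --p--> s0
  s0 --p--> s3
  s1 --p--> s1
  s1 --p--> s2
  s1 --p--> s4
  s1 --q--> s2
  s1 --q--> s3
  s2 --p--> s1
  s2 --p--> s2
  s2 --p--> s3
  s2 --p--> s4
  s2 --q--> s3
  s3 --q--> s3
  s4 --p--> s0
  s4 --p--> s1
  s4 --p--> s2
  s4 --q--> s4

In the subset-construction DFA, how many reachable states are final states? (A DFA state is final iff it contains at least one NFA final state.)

2

Start state of the DFA: {s0}.
{s0} --p--> {s0,s3}  [new]
{s0} --q--> ∅  [new]
{s0,s3} --p--> {s0,s3}  [seen]
{s0,s3} --q--> {s3}  [new]
∅ --p--> ∅  [seen]
∅ --q--> ∅  [seen]
{s3} --p--> ∅  [seen]
{s3} --q--> {s3}  [seen]
Reachable DFA states: {s0}, {s0,s3}, ∅, {s3}.
Accepting DFA states (contain an NFA accepting state): {s0}, {s0,s3}.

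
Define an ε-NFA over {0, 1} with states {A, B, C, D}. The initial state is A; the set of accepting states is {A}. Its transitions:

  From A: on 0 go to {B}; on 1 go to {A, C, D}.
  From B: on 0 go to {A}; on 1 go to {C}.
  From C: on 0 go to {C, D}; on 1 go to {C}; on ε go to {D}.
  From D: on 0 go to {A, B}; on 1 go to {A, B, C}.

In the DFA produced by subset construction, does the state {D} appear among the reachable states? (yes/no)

no

Start state of the DFA: {A} (ε-closure of the NFA start).
{A} --0--> {B}  [new]
{A} --1--> {A, C, D}  [new]
{B} --0--> {A}  [seen]
{B} --1--> {C, D}  [new]
{A, C, D} --0--> {A, B, C, D}  [new]
{A, C, D} --1--> {A, B, C, D}  [seen]
{C, D} --0--> {A, B, C, D}  [seen]
{C, D} --1--> {A, B, C, D}  [seen]
{A, B, C, D} --0--> {A, B, C, D}  [seen]
{A, B, C, D} --1--> {A, B, C, D}  [seen]
Reachable DFA states: {A}, {B}, {A, C, D}, {C, D}, {A, B, C, D}.
{D} is not among them.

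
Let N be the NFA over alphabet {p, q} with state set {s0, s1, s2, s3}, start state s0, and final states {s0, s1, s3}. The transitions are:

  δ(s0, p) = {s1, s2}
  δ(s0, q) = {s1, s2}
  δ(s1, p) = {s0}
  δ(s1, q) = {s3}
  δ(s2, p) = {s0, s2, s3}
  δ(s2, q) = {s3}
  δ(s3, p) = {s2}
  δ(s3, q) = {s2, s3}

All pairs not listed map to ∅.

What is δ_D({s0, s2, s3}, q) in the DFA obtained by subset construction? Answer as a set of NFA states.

{s1, s2, s3}

δ(s0,q) = {s1, s2}; δ(s2,q) = {s3}; δ(s3,q) = {s2, s3}.
Union: {s1, s2, s3}.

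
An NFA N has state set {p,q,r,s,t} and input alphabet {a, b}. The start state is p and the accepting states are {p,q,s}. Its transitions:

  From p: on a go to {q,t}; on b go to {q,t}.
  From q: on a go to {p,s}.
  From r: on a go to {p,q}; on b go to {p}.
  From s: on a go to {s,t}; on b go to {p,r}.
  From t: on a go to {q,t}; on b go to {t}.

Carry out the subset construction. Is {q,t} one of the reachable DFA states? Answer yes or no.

Start state of the DFA: {p}.
{p} --a--> {q,t}  [new]
{p} --b--> {q,t}  [seen]
{q,t} --a--> {p,q,s,t}  [new]
{q,t} --b--> {t}  [new]
{p,q,s,t} --a--> {p,q,s,t}  [seen]
{p,q,s,t} --b--> {p,q,r,t}  [new]
{t} --a--> {q,t}  [seen]
{t} --b--> {t}  [seen]
{p,q,r,t} --a--> {p,q,s,t}  [seen]
{p,q,r,t} --b--> {p,q,t}  [new]
{p,q,t} --a--> {p,q,s,t}  [seen]
{p,q,t} --b--> {q,t}  [seen]
Reachable DFA states: {p}, {q,t}, {p,q,s,t}, {t}, {p,q,r,t}, {p,q,t}.
{q,t} is among them.

yes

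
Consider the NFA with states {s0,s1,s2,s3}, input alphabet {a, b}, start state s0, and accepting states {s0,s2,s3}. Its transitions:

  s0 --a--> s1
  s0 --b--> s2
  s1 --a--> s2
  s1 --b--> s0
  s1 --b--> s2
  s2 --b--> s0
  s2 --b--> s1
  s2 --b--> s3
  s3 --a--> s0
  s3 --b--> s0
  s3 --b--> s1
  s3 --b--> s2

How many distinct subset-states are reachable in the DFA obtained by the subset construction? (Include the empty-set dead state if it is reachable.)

Start state of the DFA: {s0}.
{s0} --a--> {s1}  [new]
{s0} --b--> {s2}  [new]
{s1} --a--> {s2}  [seen]
{s1} --b--> {s0,s2}  [new]
{s2} --a--> ∅  [new]
{s2} --b--> {s0,s1,s3}  [new]
{s0,s2} --a--> {s1}  [seen]
{s0,s2} --b--> {s0,s1,s2,s3}  [new]
∅ --a--> ∅  [seen]
∅ --b--> ∅  [seen]
{s0,s1,s3} --a--> {s0,s1,s2}  [new]
{s0,s1,s3} --b--> {s0,s1,s2}  [seen]
{s0,s1,s2,s3} --a--> {s0,s1,s2}  [seen]
{s0,s1,s2,s3} --b--> {s0,s1,s2,s3}  [seen]
{s0,s1,s2} --a--> {s1,s2}  [new]
{s0,s1,s2} --b--> {s0,s1,s2,s3}  [seen]
{s1,s2} --a--> {s2}  [seen]
{s1,s2} --b--> {s0,s1,s2,s3}  [seen]
Reachable DFA states: {s0}, {s1}, {s2}, {s0,s2}, ∅, {s0,s1,s3}, {s0,s1,s2,s3}, {s0,s1,s2}, {s1,s2}.

9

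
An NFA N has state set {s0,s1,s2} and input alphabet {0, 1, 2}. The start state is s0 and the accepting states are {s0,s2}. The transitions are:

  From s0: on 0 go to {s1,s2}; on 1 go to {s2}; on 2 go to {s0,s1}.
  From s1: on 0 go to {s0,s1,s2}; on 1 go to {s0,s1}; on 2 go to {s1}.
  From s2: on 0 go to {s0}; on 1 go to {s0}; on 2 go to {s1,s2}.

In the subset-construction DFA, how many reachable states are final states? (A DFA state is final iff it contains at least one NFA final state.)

Start state of the DFA: {s0}.
{s0} --0--> {s1,s2}  [new]
{s0} --1--> {s2}  [new]
{s0} --2--> {s0,s1}  [new]
{s1,s2} --0--> {s0,s1,s2}  [new]
{s1,s2} --1--> {s0,s1}  [seen]
{s1,s2} --2--> {s1,s2}  [seen]
{s2} --0--> {s0}  [seen]
{s2} --1--> {s0}  [seen]
{s2} --2--> {s1,s2}  [seen]
{s0,s1} --0--> {s0,s1,s2}  [seen]
{s0,s1} --1--> {s0,s1,s2}  [seen]
{s0,s1} --2--> {s0,s1}  [seen]
{s0,s1,s2} --0--> {s0,s1,s2}  [seen]
{s0,s1,s2} --1--> {s0,s1,s2}  [seen]
{s0,s1,s2} --2--> {s0,s1,s2}  [seen]
Reachable DFA states: {s0}, {s1,s2}, {s2}, {s0,s1}, {s0,s1,s2}.
Accepting DFA states (contain an NFA accepting state): {s0}, {s1,s2}, {s2}, {s0,s1}, {s0,s1,s2}.

5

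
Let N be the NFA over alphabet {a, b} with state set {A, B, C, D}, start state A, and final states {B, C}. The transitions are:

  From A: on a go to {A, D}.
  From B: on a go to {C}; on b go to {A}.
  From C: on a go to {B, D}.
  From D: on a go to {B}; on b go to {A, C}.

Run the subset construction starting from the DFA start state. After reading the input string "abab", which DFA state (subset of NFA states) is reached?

Start: {A}.
δ(A,a) = {A, D}.
Union: {A, D}.
After a: {A, D}.
δ(A,b) = ∅; δ(D,b) = {A, C}.
Union: {A, C}.
After b: {A, C}.
δ(A,a) = {A, D}; δ(C,a) = {B, D}.
Union: {A, B, D}.
After a: {A, B, D}.
δ(A,b) = ∅; δ(B,b) = {A}; δ(D,b) = {A, C}.
Union: {A, C}.
After b: {A, C}.

{A, C}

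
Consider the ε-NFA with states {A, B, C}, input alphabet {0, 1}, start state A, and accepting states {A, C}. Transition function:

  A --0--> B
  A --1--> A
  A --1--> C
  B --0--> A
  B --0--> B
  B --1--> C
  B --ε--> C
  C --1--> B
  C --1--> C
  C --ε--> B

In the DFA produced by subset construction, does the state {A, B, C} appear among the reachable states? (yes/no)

yes

Start state of the DFA: {A} (ε-closure of the NFA start).
{A} --0--> {B, C}  [new]
{A} --1--> {A, B, C}  [new]
{B, C} --0--> {A, B, C}  [seen]
{B, C} --1--> {B, C}  [seen]
{A, B, C} --0--> {A, B, C}  [seen]
{A, B, C} --1--> {A, B, C}  [seen]
Reachable DFA states: {A}, {B, C}, {A, B, C}.
{A, B, C} is among them.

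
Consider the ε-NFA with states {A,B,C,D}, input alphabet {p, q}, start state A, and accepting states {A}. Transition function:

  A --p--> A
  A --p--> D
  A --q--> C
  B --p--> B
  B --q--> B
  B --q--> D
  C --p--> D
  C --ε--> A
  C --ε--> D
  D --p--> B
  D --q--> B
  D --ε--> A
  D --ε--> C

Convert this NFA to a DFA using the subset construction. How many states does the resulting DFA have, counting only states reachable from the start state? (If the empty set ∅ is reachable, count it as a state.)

3

Start state of the DFA: {A} (ε-closure of the NFA start).
{A} --p--> {A,C,D}  [new]
{A} --q--> {A,C,D}  [seen]
{A,C,D} --p--> {A,B,C,D}  [new]
{A,C,D} --q--> {A,B,C,D}  [seen]
{A,B,C,D} --p--> {A,B,C,D}  [seen]
{A,B,C,D} --q--> {A,B,C,D}  [seen]
Reachable DFA states: {A}, {A,C,D}, {A,B,C,D}.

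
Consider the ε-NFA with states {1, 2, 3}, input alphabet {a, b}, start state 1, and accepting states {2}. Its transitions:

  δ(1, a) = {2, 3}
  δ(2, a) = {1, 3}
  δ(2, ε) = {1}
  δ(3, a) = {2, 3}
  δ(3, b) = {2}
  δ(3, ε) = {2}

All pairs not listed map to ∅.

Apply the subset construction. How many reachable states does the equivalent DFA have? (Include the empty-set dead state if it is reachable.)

4

Start state of the DFA: {1} (ε-closure of the NFA start).
{1} --a--> {1, 2, 3}  [new]
{1} --b--> ∅  [new]
{1, 2, 3} --a--> {1, 2, 3}  [seen]
{1, 2, 3} --b--> {1, 2}  [new]
∅ --a--> ∅  [seen]
∅ --b--> ∅  [seen]
{1, 2} --a--> {1, 2, 3}  [seen]
{1, 2} --b--> ∅  [seen]
Reachable DFA states: {1}, {1, 2, 3}, ∅, {1, 2}.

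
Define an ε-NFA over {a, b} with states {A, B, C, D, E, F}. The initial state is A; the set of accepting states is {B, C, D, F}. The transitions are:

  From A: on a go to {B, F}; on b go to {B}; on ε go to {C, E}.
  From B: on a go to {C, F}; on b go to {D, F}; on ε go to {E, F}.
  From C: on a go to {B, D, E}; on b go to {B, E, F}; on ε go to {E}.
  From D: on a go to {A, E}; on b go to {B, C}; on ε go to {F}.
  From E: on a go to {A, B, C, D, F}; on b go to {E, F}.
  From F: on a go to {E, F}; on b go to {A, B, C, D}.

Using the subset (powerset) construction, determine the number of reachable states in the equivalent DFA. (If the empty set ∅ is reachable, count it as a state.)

Start state of the DFA: {A, C, E} (ε-closure of the NFA start).
{A, C, E} --a--> {A, B, C, D, E, F}  [new]
{A, C, E} --b--> {B, E, F}  [new]
{A, B, C, D, E, F} --a--> {A, B, C, D, E, F}  [seen]
{A, B, C, D, E, F} --b--> {A, B, C, D, E, F}  [seen]
{B, E, F} --a--> {A, B, C, D, E, F}  [seen]
{B, E, F} --b--> {A, B, C, D, E, F}  [seen]
Reachable DFA states: {A, C, E}, {A, B, C, D, E, F}, {B, E, F}.

3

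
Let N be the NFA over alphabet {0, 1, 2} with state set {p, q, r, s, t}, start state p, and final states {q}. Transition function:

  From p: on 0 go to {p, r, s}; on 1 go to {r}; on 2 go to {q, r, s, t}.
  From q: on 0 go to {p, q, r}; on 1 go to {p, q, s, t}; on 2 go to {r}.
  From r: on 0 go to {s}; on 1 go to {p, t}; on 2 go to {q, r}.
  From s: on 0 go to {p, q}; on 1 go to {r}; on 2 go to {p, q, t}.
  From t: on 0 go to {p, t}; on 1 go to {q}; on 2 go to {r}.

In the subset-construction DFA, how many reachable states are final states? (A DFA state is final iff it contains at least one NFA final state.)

Start state of the DFA: {p}.
{p} --0--> {p, r, s}  [new]
{p} --1--> {r}  [new]
{p} --2--> {q, r, s, t}  [new]
{p, r, s} --0--> {p, q, r, s}  [new]
{p, r, s} --1--> {p, r, t}  [new]
{p, r, s} --2--> {p, q, r, s, t}  [new]
{r} --0--> {s}  [new]
{r} --1--> {p, t}  [new]
{r} --2--> {q, r}  [new]
{q, r, s, t} --0--> {p, q, r, s, t}  [seen]
{q, r, s, t} --1--> {p, q, r, s, t}  [seen]
{q, r, s, t} --2--> {p, q, r, t}  [new]
{p, q, r, s} --0--> {p, q, r, s}  [seen]
{p, q, r, s} --1--> {p, q, r, s, t}  [seen]
{p, q, r, s} --2--> {p, q, r, s, t}  [seen]
{p, r, t} --0--> {p, r, s, t}  [new]
{p, r, t} --1--> {p, q, r, t}  [seen]
{p, r, t} --2--> {q, r, s, t}  [seen]
{p, q, r, s, t} --0--> {p, q, r, s, t}  [seen]
{p, q, r, s, t} --1--> {p, q, r, s, t}  [seen]
{p, q, r, s, t} --2--> {p, q, r, s, t}  [seen]
{s} --0--> {p, q}  [new]
{s} --1--> {r}  [seen]
{s} --2--> {p, q, t}  [new]
{p, t} --0--> {p, r, s, t}  [seen]
{p, t} --1--> {q, r}  [seen]
{p, t} --2--> {q, r, s, t}  [seen]
{q, r} --0--> {p, q, r, s}  [seen]
{q, r} --1--> {p, q, s, t}  [new]
{q, r} --2--> {q, r}  [seen]
{p, q, r, t} --0--> {p, q, r, s, t}  [seen]
{p, q, r, t} --1--> {p, q, r, s, t}  [seen]
{p, q, r, t} --2--> {q, r, s, t}  [seen]
{p, r, s, t} --0--> {p, q, r, s, t}  [seen]
{p, r, s, t} --1--> {p, q, r, t}  [seen]
{p, r, s, t} --2--> {p, q, r, s, t}  [seen]
{p, q} --0--> {p, q, r, s}  [seen]
{p, q} --1--> {p, q, r, s, t}  [seen]
{p, q} --2--> {q, r, s, t}  [seen]
{p, q, t} --0--> {p, q, r, s, t}  [seen]
{p, q, t} --1--> {p, q, r, s, t}  [seen]
{p, q, t} --2--> {q, r, s, t}  [seen]
{p, q, s, t} --0--> {p, q, r, s, t}  [seen]
{p, q, s, t} --1--> {p, q, r, s, t}  [seen]
{p, q, s, t} --2--> {p, q, r, s, t}  [seen]
Reachable DFA states: {p}, {p, r, s}, {r}, {q, r, s, t}, {p, q, r, s}, {p, r, t}, {p, q, r, s, t}, {s}, {p, t}, {q, r}, {p, q, r, t}, {p, r, s, t}, {p, q}, {p, q, t}, {p, q, s, t}.
Accepting DFA states (contain an NFA accepting state): {q, r, s, t}, {p, q, r, s}, {p, q, r, s, t}, {q, r}, {p, q, r, t}, {p, q}, {p, q, t}, {p, q, s, t}.

8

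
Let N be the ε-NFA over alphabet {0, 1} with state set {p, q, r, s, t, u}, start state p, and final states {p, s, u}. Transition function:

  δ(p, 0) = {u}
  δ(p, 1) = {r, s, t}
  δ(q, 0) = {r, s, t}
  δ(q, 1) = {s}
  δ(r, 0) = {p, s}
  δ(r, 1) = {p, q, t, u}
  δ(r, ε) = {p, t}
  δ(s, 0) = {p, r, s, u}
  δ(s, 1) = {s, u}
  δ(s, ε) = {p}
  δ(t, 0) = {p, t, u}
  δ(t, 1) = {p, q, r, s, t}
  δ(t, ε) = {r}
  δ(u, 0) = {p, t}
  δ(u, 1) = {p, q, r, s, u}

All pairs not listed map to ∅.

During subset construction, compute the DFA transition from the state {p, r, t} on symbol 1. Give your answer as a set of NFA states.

δ(p,1) = {r, s, t}; δ(r,1) = {p, q, t, u}; δ(t,1) = {p, q, r, s, t}.
Union: {p, q, r, s, t, u}.

{p, q, r, s, t, u}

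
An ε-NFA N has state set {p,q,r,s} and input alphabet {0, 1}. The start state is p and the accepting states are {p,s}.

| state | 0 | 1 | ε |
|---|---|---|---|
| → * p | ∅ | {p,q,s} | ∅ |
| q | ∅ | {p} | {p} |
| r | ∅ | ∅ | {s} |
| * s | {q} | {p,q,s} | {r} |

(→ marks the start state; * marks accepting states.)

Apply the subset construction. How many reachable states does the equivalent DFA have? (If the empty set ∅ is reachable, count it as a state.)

Start state of the DFA: {p} (ε-closure of the NFA start).
{p} --0--> ∅  [new]
{p} --1--> {p,q,r,s}  [new]
∅ --0--> ∅  [seen]
∅ --1--> ∅  [seen]
{p,q,r,s} --0--> {p,q}  [new]
{p,q,r,s} --1--> {p,q,r,s}  [seen]
{p,q} --0--> ∅  [seen]
{p,q} --1--> {p,q,r,s}  [seen]
Reachable DFA states: {p}, ∅, {p,q,r,s}, {p,q}.

4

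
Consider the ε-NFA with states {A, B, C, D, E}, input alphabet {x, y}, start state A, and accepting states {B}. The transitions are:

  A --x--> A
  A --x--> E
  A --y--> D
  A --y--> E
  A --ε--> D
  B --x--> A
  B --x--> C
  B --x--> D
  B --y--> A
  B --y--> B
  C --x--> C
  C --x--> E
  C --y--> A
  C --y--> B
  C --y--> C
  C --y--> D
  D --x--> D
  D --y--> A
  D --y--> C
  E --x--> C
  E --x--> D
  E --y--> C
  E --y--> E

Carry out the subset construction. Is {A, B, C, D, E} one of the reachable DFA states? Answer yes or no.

Start state of the DFA: {A, D} (ε-closure of the NFA start).
{A, D} --x--> {A, D, E}  [new]
{A, D} --y--> {A, C, D, E}  [new]
{A, D, E} --x--> {A, C, D, E}  [seen]
{A, D, E} --y--> {A, C, D, E}  [seen]
{A, C, D, E} --x--> {A, C, D, E}  [seen]
{A, C, D, E} --y--> {A, B, C, D, E}  [new]
{A, B, C, D, E} --x--> {A, C, D, E}  [seen]
{A, B, C, D, E} --y--> {A, B, C, D, E}  [seen]
Reachable DFA states: {A, D}, {A, D, E}, {A, C, D, E}, {A, B, C, D, E}.
{A, B, C, D, E} is among them.

yes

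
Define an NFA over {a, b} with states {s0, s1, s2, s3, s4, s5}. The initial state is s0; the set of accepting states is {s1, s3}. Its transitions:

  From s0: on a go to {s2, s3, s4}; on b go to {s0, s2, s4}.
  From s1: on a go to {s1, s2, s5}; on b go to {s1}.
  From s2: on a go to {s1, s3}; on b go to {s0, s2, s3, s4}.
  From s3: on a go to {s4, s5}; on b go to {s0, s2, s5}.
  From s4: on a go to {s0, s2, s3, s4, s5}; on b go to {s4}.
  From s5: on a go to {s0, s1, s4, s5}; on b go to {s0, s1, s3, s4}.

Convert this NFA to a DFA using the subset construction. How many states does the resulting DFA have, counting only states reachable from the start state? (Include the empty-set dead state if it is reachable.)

Start state of the DFA: {s0}.
{s0} --a--> {s2, s3, s4}  [new]
{s0} --b--> {s0, s2, s4}  [new]
{s2, s3, s4} --a--> {s0, s1, s2, s3, s4, s5}  [new]
{s2, s3, s4} --b--> {s0, s2, s3, s4, s5}  [new]
{s0, s2, s4} --a--> {s0, s1, s2, s3, s4, s5}  [seen]
{s0, s2, s4} --b--> {s0, s2, s3, s4}  [new]
{s0, s1, s2, s3, s4, s5} --a--> {s0, s1, s2, s3, s4, s5}  [seen]
{s0, s1, s2, s3, s4, s5} --b--> {s0, s1, s2, s3, s4, s5}  [seen]
{s0, s2, s3, s4, s5} --a--> {s0, s1, s2, s3, s4, s5}  [seen]
{s0, s2, s3, s4, s5} --b--> {s0, s1, s2, s3, s4, s5}  [seen]
{s0, s2, s3, s4} --a--> {s0, s1, s2, s3, s4, s5}  [seen]
{s0, s2, s3, s4} --b--> {s0, s2, s3, s4, s5}  [seen]
Reachable DFA states: {s0}, {s2, s3, s4}, {s0, s2, s4}, {s0, s1, s2, s3, s4, s5}, {s0, s2, s3, s4, s5}, {s0, s2, s3, s4}.

6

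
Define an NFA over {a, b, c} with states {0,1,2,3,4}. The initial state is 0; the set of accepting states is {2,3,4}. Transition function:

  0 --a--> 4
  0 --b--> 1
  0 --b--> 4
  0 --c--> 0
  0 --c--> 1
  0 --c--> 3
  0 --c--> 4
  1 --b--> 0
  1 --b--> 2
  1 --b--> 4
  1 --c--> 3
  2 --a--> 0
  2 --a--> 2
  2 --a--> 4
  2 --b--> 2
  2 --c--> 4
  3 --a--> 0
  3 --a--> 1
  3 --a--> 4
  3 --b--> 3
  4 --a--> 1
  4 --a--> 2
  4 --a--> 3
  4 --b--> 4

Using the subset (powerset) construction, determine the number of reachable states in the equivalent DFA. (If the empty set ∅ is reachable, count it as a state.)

Start state of the DFA: {0}.
{0} --a--> {4}  [new]
{0} --b--> {1,4}  [new]
{0} --c--> {0,1,3,4}  [new]
{4} --a--> {1,2,3}  [new]
{4} --b--> {4}  [seen]
{4} --c--> ∅  [new]
{1,4} --a--> {1,2,3}  [seen]
{1,4} --b--> {0,2,4}  [new]
{1,4} --c--> {3}  [new]
{0,1,3,4} --a--> {0,1,2,3,4}  [new]
{0,1,3,4} --b--> {0,1,2,3,4}  [seen]
{0,1,3,4} --c--> {0,1,3,4}  [seen]
{1,2,3} --a--> {0,1,2,4}  [new]
{1,2,3} --b--> {0,2,3,4}  [new]
{1,2,3} --c--> {3,4}  [new]
∅ --a--> ∅  [seen]
∅ --b--> ∅  [seen]
∅ --c--> ∅  [seen]
{0,2,4} --a--> {0,1,2,3,4}  [seen]
{0,2,4} --b--> {1,2,4}  [new]
{0,2,4} --c--> {0,1,3,4}  [seen]
{3} --a--> {0,1,4}  [new]
{3} --b--> {3}  [seen]
{3} --c--> ∅  [seen]
{0,1,2,3,4} --a--> {0,1,2,3,4}  [seen]
{0,1,2,3,4} --b--> {0,1,2,3,4}  [seen]
{0,1,2,3,4} --c--> {0,1,3,4}  [seen]
{0,1,2,4} --a--> {0,1,2,3,4}  [seen]
{0,1,2,4} --b--> {0,1,2,4}  [seen]
{0,1,2,4} --c--> {0,1,3,4}  [seen]
{0,2,3,4} --a--> {0,1,2,3,4}  [seen]
{0,2,3,4} --b--> {1,2,3,4}  [new]
{0,2,3,4} --c--> {0,1,3,4}  [seen]
{3,4} --a--> {0,1,2,3,4}  [seen]
{3,4} --b--> {3,4}  [seen]
{3,4} --c--> ∅  [seen]
{1,2,4} --a--> {0,1,2,3,4}  [seen]
{1,2,4} --b--> {0,2,4}  [seen]
{1,2,4} --c--> {3,4}  [seen]
{0,1,4} --a--> {1,2,3,4}  [seen]
{0,1,4} --b--> {0,1,2,4}  [seen]
{0,1,4} --c--> {0,1,3,4}  [seen]
{1,2,3,4} --a--> {0,1,2,3,4}  [seen]
{1,2,3,4} --b--> {0,2,3,4}  [seen]
{1,2,3,4} --c--> {3,4}  [seen]
Reachable DFA states: {0}, {4}, {1,4}, {0,1,3,4}, {1,2,3}, ∅, {0,2,4}, {3}, {0,1,2,3,4}, {0,1,2,4}, {0,2,3,4}, {3,4}, {1,2,4}, {0,1,4}, {1,2,3,4}.

15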